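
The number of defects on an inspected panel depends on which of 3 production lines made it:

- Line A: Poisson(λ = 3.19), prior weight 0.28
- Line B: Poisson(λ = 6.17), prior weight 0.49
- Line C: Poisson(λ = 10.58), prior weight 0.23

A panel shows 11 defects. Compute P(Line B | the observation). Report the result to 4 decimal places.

0.3166

The responsibility of component k is w_k f_k(x) divided by Σ_j w_j f_j(x).
Component likelihoods at x = 11 defects:
  L_A = e^(−3.19)·3.19^11/11! = 0.00035904
  L_B = e^(−6.17)·6.17^11/11! = 0.0258455
  L_C = e^(−10.58)·10.58^11/11! = 0.1184
Unnormalised posteriors:
  w_A·L_A = 0.28 × 0.00035904 = 0.000100531
  w_B·L_B = 0.49 × 0.0258455 = 0.0126643
  w_C·L_C = 0.23 × 0.1184 = 0.027232
Evidence: 0.000100531 + 0.0126643 + 0.027232 = 0.0399968
So the posterior for Line B is 0.0126643 / 0.0399968 ≈ 0.3166.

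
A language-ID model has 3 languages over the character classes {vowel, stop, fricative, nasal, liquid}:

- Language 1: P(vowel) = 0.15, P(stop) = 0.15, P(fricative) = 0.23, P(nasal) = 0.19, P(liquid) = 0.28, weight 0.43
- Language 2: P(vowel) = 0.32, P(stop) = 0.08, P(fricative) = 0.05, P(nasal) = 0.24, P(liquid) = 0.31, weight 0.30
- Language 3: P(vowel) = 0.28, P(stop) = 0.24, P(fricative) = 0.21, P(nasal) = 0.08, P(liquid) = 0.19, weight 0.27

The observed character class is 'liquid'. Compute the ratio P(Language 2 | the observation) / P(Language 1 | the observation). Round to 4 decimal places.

0.7724

Since P(k|x) ∝ π_k f_k(x), the posterior odds are π_i f_i(x) / (π_j f_j(x)).
Categorical probabilities:
  L_1 = 0.28
  L_2 = 0.31
  L_3 = 0.19
0.093 / 0.1204 ≈ 0.7724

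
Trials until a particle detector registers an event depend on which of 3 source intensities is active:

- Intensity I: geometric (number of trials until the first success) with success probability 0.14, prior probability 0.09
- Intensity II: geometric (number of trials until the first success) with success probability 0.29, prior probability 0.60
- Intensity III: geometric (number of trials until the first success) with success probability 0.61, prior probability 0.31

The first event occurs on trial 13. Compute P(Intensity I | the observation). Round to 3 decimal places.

The responsibility of component k is π_k f_k(x) divided by Σ_j π_j f_j(x).
Geometric probabilities:
  p_I = 0.0229145
  p_II = 0.00475881
  p_III = 7.55275e-06
Prior × likelihood for each component:
  π_I·p_I = 0.09 × 0.0229145 = 0.0020623
  π_II·p_II = 0.60 × 0.00475881 = 0.00285528
  π_III·p_III = 0.31 × 7.55275e-06 = 2.34135e-06
Marginal: 0.0020623 + 0.00285528 + 2.34135e-06 = 0.00491993
So the posterior for Intensity I is 0.0020623 / 0.00491993 ≈ 0.419.

0.419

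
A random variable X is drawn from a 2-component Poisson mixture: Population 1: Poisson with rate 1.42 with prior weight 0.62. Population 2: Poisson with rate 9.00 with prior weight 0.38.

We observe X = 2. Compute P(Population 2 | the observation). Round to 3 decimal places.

0.012

Posterior ∝ prior × likelihood, so P(k | x) ∝ w_k f_k(x); normalise over all components.
Poisson probabilities:
  L_1 = 0.243696
  L_2 = 0.0049981
Weight by the priors:
  w_1·L_1 = 0.62 × 0.243696 = 0.151092
  w_2·L_2 = 0.38 × 0.0049981 = 0.00189928
Denominator: 0.151092 + 0.00189928 = 0.152991
P(Population 2 | x) = 0.00189928 / 0.152991 ≈ 0.012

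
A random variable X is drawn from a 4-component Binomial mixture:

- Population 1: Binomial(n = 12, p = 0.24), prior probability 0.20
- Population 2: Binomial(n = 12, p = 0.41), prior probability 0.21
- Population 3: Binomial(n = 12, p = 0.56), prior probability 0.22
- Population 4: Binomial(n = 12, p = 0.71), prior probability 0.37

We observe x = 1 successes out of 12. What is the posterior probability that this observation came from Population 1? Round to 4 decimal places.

By Bayes' theorem, P(k | x) = π_k f_k(x) / Σ_j π_j f_j(x).
Component likelihoods at x = 1 successes out of 12:
  p_1 = C(12,1)·0.24^1·0.76^11 = 12·0.24·0.0488596 = 0.140716
  p_2 = C(12,1)·0.41^1·0.59^11 = 12·0.41·0.00301559 = 0.0148367
  p_3 = C(12,1)·0.56^1·0.44^11 = 12·0.56·0.000119668 = 0.000804172
  p_4 = C(12,1)·0.71^1·0.29^11 = 12·0.71·1.22005e-06 = 1.03948e-05
Weight by the priors:
  π_1·p_1 = 0.20 × 0.140716 = 0.0281431
  π_2·p_2 = 0.21 × 0.0148367 = 0.00311571
  π_3·p_3 = 0.22 × 0.000804172 = 0.000176918
  π_4·p_4 = 0.37 × 1.03948e-05 = 3.84609e-06
Evidence: 0.0281431 + 0.00311571 + 0.000176918 + 3.84609e-06 = 0.0314396
P(Population 1 | x) = 0.0281431 / 0.0314396 ≈ 0.8951

0.8951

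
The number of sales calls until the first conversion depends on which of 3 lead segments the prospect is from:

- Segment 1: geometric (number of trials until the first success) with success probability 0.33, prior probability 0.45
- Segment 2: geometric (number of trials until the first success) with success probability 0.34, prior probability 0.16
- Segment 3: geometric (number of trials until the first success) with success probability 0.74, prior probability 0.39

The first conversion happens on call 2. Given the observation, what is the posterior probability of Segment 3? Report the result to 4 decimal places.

P(component k | x) = π_k·f_k(x) / marginal(x), where marginal(x) = Σ_j π_j·f_j(x).
Geometric probabilities:
  L_1 = 0.33·(1−0.33)^1 = 0.33·0.67 = 0.2211
  L_2 = 0.34·(1−0.34)^1 = 0.34·0.66 = 0.2244
  L_3 = 0.74·(1−0.74)^1 = 0.74·0.26 = 0.1924
Weight by the priors:
  π_1·L_1 = 0.45 × 0.2211 = 0.099495
  π_2·L_2 = 0.16 × 0.2244 = 0.035904
  π_3·L_3 = 0.39 × 0.1924 = 0.075036
Normaliser: 0.099495 + 0.035904 + 0.075036 = 0.210435
Responsibility of Segment 3: 0.075036 / 0.210435 ≈ 0.3566

0.3566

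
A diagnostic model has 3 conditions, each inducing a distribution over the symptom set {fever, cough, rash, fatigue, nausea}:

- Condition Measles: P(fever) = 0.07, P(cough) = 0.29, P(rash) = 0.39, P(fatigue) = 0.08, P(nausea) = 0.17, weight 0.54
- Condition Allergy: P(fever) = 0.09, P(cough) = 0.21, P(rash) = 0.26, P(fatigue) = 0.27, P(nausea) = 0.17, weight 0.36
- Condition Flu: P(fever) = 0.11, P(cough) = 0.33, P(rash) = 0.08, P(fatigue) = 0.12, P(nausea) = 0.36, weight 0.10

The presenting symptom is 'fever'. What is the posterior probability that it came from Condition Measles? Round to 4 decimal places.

P(component k | x) = π_k·f_k(x) / marginal(x), where marginal(x) = Σ_j π_j·f_j(x).
Evaluate each component's likelihood at the observed value:
  L_Measles = P(fever | comp) = 0.07
  L_Allergy = P(fever | comp) = 0.09
  L_Flu = P(fever | comp) = 0.11
Unnormalised posteriors:
  π_Measles·L_Measles = 0.54 × 0.07 = 0.0378
  π_Allergy·L_Allergy = 0.36 × 0.09 = 0.0324
  π_Flu·L_Flu = 0.10 × 0.11 = 0.011
Normaliser: 0.0378 + 0.0324 + 0.011 = 0.0812
P(Condition Measles | 'fever') = 0.0378 / 0.0812 ≈ 0.4655

0.4655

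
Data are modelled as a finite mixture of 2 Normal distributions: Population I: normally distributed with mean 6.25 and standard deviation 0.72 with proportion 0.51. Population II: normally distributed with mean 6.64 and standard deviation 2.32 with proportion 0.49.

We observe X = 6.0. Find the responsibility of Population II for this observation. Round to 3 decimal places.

The responsibility of component k is π_k f_k(x) divided by Σ_j π_j f_j(x).
Evaluate each component's likelihood at the observed value:
  f_I = 0.521672
  f_II = 0.165538
Weight by the priors:
  π_I·f_I = 0.51 × 0.521672 = 0.266053
  π_II·f_II = 0.49 × 0.165538 = 0.0811135
Denominator: 0.266053 + 0.0811135 = 0.347166
P(Population II | 6.0) ≈ 0.234

0.234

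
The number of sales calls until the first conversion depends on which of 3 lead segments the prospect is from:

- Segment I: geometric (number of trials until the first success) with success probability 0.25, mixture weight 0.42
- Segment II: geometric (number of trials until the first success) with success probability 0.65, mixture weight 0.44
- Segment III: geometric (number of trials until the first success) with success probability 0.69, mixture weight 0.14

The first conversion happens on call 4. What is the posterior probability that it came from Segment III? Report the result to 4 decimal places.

P(component k | x) = w_k·f_k(x) / marginal(x), where marginal(x) = Σ_j w_j·f_j(x).
Geometric probabilities:
  f_I = 0.25·(1−0.25)^3 = 0.25·0.421875 = 0.105469
  f_II = 0.65·(1−0.65)^3 = 0.65·0.042875 = 0.0278687
  f_III = 0.69·(1−0.69)^3 = 0.69·0.029791 = 0.0205558
Weight by the priors:
  w_I·f_I = 0.42 × 0.105469 = 0.0442969
  w_II·f_II = 0.44 × 0.0278687 = 0.0122622
  w_III·f_III = 0.14 × 0.0205558 = 0.00287781
Denominator: 0.0442969 + 0.0122622 + 0.00287781 = 0.0594369
Responsibility of Segment III: 0.00287781 / 0.0594369 ≈ 0.0484

0.0484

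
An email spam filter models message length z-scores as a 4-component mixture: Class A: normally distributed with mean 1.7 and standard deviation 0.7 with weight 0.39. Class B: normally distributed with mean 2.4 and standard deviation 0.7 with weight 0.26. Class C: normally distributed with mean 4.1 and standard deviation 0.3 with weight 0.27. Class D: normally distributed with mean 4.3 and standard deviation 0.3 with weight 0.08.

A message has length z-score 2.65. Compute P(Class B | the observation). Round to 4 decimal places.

P(component k | x) = w_k·f_k(x) / marginal(x), where marginal(x) = Σ_j w_j·f_j(x).
Evaluate each component's likelihood at the observed value:
  L_A = 0.226915
  L_B = 0.534706
  L_C = 1.12457e-05
  L_D = 3.58992e-07
Unnormalised posteriors:
  w_A·L_A = 0.39 × 0.226915 = 0.0884967
  w_B·L_B = 0.26 × 0.534706 = 0.139023
  w_C·L_C = 0.27 × 1.12457e-05 = 3.03635e-06
  w_D·L_D = 0.08 × 3.58992e-07 = 2.87194e-08
Denominator: 0.0884967 + 0.139023 + 3.03635e-06 + 2.87194e-08 = 0.227523
Responsibility of Class B: 0.139023 / 0.227523 ≈ 0.6110

0.6110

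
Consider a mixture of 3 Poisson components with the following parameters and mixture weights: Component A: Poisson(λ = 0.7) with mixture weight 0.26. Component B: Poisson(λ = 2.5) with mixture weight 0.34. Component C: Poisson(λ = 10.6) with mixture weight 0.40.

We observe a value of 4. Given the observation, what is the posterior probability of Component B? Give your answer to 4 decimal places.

0.8742

Apply Bayes' rule: the posterior for each component is proportional to its prior times its likelihood at x.
Component likelihoods at x = 4:
  L_A = 0.00496792
  L_B = 0.133602
  L_C = 0.0131066
Unnormalised posteriors:
  π_A·L_A = 0.26 × 0.00496792 = 0.00129166
  π_B·L_B = 0.34 × 0.133602 = 0.0454246
  π_C·L_C = 0.40 × 0.0131066 = 0.00524265
Denominator: 0.00129166 + 0.0454246 + 0.00524265 = 0.0519589
So the posterior for Component B is 0.0454246 / 0.0519589 ≈ 0.8742.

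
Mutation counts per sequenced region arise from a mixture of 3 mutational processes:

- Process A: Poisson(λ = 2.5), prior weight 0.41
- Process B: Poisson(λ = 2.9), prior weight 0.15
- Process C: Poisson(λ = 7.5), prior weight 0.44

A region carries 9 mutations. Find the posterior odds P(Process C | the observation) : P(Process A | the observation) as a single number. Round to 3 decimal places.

142.327

Only the two components matter; the odds are (P(Z=i) f_i(x)) / (P(Z=j) f_j(x)).
Poisson probabilities:
  L_A = e^(−2.5)·2.5^9/9! = 0.000862901
  L_B = e^(−2.9)·2.9^9/9! = 0.00219971
  L_C = e^(−7.5)·7.5^9/9! = 0.11444
0.0503538 / 0.000353789 ≈ 142.327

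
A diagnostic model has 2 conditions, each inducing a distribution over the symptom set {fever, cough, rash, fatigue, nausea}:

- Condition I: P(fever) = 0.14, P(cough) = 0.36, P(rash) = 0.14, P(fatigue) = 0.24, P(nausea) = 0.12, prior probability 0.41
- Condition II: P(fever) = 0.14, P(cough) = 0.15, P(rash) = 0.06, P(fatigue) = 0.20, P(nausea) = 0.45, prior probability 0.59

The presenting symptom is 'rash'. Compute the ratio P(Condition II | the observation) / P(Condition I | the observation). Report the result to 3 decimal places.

Since P(k|x) ∝ w_k f_k(x), the posterior odds are w_i f_i(x) / (w_j f_j(x)).
Categorical probabilities:
  p_I = P(rash | comp) = 0.14
  p_II = P(rash | comp) = 0.06
Odds = (0.59/0.41) × (0.06/0.14) = 1.43902 × 0.428571 ≈ 0.617

0.617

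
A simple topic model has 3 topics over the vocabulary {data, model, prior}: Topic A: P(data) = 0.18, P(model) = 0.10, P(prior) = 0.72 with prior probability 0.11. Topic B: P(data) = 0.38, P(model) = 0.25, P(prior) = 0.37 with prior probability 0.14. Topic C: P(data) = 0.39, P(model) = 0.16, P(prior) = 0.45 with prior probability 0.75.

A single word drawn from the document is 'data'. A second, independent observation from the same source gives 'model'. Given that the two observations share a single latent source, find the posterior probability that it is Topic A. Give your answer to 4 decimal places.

0.0319

Apply Bayes' rule: the posterior for each component is proportional to its prior times its likelihood at x.
Since both observations come from the same component, the likelihood for component k is f_k(x₁)·f_k(x₂).
  f_A = [P(data | comp) = 0.18] × [0.1] = 0.018
  f_B = [P(data | comp) = 0.38] × [0.25] = 0.095
  f_C = [P(data | comp) = 0.39] × [0.16] = 0.0624
Unnormalised posteriors:
  P(Z=A)·f_A = 0.11 × 0.018 = 0.00198
  P(Z=B)·f_B = 0.14 × 0.095 = 0.0133
  P(Z=C)·f_C = 0.75 × 0.0624 = 0.0468
Denominator: 0.00198 + 0.0133 + 0.0468 = 0.06208
P(Topic A | x) = 0.00198 / 0.06208 ≈ 0.0319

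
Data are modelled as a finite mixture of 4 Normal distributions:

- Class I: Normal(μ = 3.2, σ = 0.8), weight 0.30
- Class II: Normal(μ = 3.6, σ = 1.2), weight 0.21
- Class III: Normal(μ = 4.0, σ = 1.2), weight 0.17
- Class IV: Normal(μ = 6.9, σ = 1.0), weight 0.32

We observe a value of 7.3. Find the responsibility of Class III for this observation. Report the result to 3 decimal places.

0.011

By Bayes' theorem, P(k | x) = P(Z=k) f_k(x) / Σ_j P(Z=j) f_j(x).
Component likelihoods at x = 7.3:
  p_I = (1/(0.8·√(2π)))·exp(−(7.3−3.2)²/(2·0.8²)) = 0.498678·exp(-13.13281) = 9.86988e-07
  p_II = (1/(1.2·√(2π)))·exp(−(7.3−3.6)²/(2·1.2²)) = 0.332452·exp(-4.75347) = 0.0028663
  p_III = (1/(1.2·√(2π)))·exp(−(7.3−4.0)²/(2·1.2²)) = 0.332452·exp(-3.78125) = 0.00757797
  p_IV = (1/(1.0·√(2π)))·exp(−(7.3−6.9)²/(2·1.0²)) = 0.398942·exp(-0.08000) = 0.36827
Multiply by the mixture weights:
  P(Z=I)·p_I = 0.30 × 9.86988e-07 = 2.96097e-07
  P(Z=II)·p_II = 0.21 × 0.0028663 = 0.000601924
  P(Z=III)·p_III = 0.17 × 0.00757797 = 0.00128825
  P(Z=IV)·p_IV = 0.32 × 0.36827 = 0.117846
Denominator: 2.96097e-07 + 0.000601924 + 0.00128825 + 0.117846 = 0.119737
P(Class III | x) ≈ 0.011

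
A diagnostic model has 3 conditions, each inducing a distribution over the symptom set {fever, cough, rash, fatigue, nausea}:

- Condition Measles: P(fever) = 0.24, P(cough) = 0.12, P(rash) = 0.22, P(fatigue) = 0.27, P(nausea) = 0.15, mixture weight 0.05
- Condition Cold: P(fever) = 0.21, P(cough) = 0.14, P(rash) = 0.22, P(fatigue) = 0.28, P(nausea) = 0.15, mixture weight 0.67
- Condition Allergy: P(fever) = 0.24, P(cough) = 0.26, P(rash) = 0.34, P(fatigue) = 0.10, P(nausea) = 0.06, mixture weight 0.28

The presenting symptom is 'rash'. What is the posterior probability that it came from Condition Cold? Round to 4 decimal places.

By Bayes' theorem, P(k | x) = π_k f_k(x) / Σ_j π_j f_j(x).
Evaluate each component's likelihood at the observed value:
  p_Measles = 0.22
  p_Cold = 0.22
  p_Allergy = 0.34
Prior × likelihood for each component:
  π_Measles·p_Measles = 0.05 × 0.22 = 0.011
  π_Cold·p_Cold = 0.67 × 0.22 = 0.1474
  π_Allergy·p_Allergy = 0.28 × 0.34 = 0.0952
Sum: 0.011 + 0.1474 + 0.0952 = 0.2536
So the posterior for Condition Cold is 0.1474 / 0.2536 ≈ 0.5812.

0.5812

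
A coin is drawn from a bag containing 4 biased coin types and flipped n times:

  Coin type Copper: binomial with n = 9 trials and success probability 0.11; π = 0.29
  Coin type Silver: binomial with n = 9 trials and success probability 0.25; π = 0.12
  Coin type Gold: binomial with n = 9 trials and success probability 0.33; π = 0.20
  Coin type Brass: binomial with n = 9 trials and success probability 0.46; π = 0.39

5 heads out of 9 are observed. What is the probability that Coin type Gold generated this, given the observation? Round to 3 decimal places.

0.179

The responsibility of component k is π_k f_k(x) divided by Σ_j π_j f_j(x).
Evaluate each component's likelihood at the observed value:
  p_Copper = C(9,5)·0.11^5·0.89^4 = 126·1.61051e-05·0.627422 = 0.00127319
  p_Silver = C(9,5)·0.25^5·0.75^4 = 126·0.000976562·0.316406 = 0.0389328
  p_Gold = C(9,5)·0.33^5·0.67^4 = 126·0.00391354·0.201511 = 0.0993664
  p_Brass = C(9,5)·0.46^5·0.54^4 = 126·0.0205963·0.0850306 = 0.220666
Multiply by the mixture weights:
  π_Copper·p_Copper = 0.29 × 0.00127319 = 0.000369226
  π_Silver·p_Silver = 0.12 × 0.0389328 = 0.00467194
  π_Gold·p_Gold = 0.20 × 0.0993664 = 0.0198733
  π_Brass·p_Brass = 0.39 × 0.220666 = 0.0860596
Denominator: 0.000369226 + 0.00467194 + 0.0198733 + 0.0860596 = 0.110974
Responsibility of Coin type Gold: 0.0198733 / 0.110974 ≈ 0.179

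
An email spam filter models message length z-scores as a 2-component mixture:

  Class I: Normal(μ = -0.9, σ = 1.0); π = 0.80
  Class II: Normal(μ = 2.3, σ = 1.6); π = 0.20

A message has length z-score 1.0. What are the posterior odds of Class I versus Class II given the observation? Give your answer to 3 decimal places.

Only the two components matter; the odds are (π_i f_i(x)) / (π_j f_j(x)).
Normal densities:
  p_I = (1/(1.0·√(2π)))·exp(−(1.0−-0.9)²/(2·1.0²)) = 0.398942·exp(-1.80500) = 0.0656158
  p_II = (1/(1.6·√(2π)))·exp(−(1.0−2.3)²/(2·1.6²)) = 0.249339·exp(-0.33008) = 0.179242
Odds = (0.80/0.20) × (0.0656158/0.179242) = 4 × 0.366075 ≈ 1.464

1.464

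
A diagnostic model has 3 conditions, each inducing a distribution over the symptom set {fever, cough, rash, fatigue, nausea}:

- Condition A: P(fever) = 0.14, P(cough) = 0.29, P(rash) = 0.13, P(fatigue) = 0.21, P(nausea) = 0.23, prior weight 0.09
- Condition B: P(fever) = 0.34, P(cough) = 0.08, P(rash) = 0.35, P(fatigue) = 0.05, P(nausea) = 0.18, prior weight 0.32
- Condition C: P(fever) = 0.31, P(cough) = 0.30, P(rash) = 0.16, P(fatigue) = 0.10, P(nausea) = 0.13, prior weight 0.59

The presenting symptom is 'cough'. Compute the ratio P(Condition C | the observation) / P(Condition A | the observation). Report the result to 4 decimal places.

Since P(k|x) ∝ π_k f_k(x), the posterior odds are π_i f_i(x) / (π_j f_j(x)).
Evaluate each component's likelihood at the observed value:
  f_A = P(cough | comp) = 0.29
  f_B = P(cough | comp) = 0.08
  f_C = P(cough | comp) = 0.30
Odds = (0.59/0.09) × (0.3/0.29) = 6.55556 × 1.03448 ≈ 6.7816

6.7816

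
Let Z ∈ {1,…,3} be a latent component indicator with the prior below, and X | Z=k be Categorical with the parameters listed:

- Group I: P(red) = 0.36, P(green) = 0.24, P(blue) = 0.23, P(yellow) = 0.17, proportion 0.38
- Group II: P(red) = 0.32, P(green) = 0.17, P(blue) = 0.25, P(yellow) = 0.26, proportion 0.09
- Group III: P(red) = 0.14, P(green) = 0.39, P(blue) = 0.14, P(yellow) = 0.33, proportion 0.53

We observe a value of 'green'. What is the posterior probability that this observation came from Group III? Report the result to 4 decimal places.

Posterior ∝ prior × likelihood, so P(k | x) ∝ P(Z=k) f_k(x); normalise over all components.
Component likelihoods at x = 'green':
  f_I = 0.24
  f_II = 0.17
  f_III = 0.39
Prior × likelihood for each component:
  P(Z=I)·f_I = 0.38 × 0.24 = 0.0912
  P(Z=II)·f_II = 0.09 × 0.17 = 0.0153
  P(Z=III)·f_III = 0.53 × 0.39 = 0.2067
Evidence: 0.0912 + 0.0153 + 0.2067 = 0.3132
P(Group III | 'green') = 0.2067 / 0.3132 ≈ 0.6600

0.6600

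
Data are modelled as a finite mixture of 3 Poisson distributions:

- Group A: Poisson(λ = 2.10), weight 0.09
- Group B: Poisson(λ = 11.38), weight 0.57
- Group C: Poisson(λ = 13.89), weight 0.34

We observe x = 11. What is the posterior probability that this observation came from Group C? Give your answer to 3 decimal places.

0.303

Posterior ∝ prior × likelihood, so P(k | x) ∝ π_k f_k(x); normalise over all components.
Component likelihoods at x = 11:
  p_A = 1.07458e-05
  p_B = 0.118615
  p_C = 0.0863413
Weight by the priors:
  π_A·p_A = 0.09 × 1.07458e-05 = 9.67121e-07
  π_B·p_B = 0.57 × 0.118615 = 0.0676103
  π_C·p_C = 0.34 × 0.0863413 = 0.029356
Normaliser: 9.67121e-07 + 0.0676103 + 0.029356 = 0.0969673
So the posterior for Group C is 0.029356 / 0.0969673 ≈ 0.303.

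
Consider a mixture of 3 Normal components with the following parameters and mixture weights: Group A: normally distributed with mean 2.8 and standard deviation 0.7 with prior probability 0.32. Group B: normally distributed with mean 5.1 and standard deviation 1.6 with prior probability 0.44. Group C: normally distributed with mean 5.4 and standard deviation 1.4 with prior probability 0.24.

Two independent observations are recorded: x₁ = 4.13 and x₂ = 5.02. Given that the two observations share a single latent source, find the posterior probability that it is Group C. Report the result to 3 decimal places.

P(component k | x) = π_k·f_k(x) / marginal(x), where marginal(x) = Σ_j π_j·f_j(x).
Since both observations come from the same component, the likelihood for component k is f_k(x₁)·f_k(x₂).
  p_A = [0.0937369] × [0.00373039] = 0.000349675
  p_B = [0.207482] × [0.249027] = 0.0516687
  p_C = [0.188838] × [0.274653] = 0.0518649
Unnormalised posteriors:
  π_A·p_A = 0.32 × 0.000349675 = 0.000111896
  π_B·p_B = 0.44 × 0.0516687 = 0.0227342
  π_C·p_C = 0.24 × 0.0518649 = 0.0124476
Marginal: 0.000111896 + 0.0227342 + 0.0124476 = 0.0352937
Responsibility of Group C: 0.0124476 / 0.0352937 ≈ 0.353

0.353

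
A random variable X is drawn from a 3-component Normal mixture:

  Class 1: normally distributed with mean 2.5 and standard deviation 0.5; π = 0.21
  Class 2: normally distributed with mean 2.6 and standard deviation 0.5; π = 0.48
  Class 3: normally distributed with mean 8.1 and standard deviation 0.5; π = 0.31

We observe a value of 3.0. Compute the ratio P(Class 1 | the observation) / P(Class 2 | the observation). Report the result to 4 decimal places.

Only the two components matter; the odds are (π_i f_i(x)) / (π_j f_j(x)).
Normal densities:
  p_1 = (1/(0.5·√(2π)))·exp(−(3.0−2.5)²/(2·0.5²)) = 0.797885·exp(-0.50000) = 0.483941
  p_2 = (1/(0.5·√(2π)))·exp(−(3.0−2.6)²/(2·0.5²)) = 0.797885·exp(-0.32000) = 0.579383
  p_3 = (1/(0.5·√(2π)))·exp(−(3.0−8.1)²/(2·0.5²)) = 0.797885·exp(-52.02000) = 2.04146e-23
Posterior odds = (π_1·p_1) / (π_2·p_2) = (0.21·0.483941) / (0.48·0.579383) = 0.101628 / 0.278104 ≈ 0.3654

0.3654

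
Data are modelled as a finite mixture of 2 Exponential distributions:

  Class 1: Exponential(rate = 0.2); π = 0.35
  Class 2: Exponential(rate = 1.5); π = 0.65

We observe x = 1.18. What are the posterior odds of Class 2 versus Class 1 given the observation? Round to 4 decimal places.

Posterior odds = (π_i f_i(x)) / (π_j f_j(x)); the normalising sum cancels.
Component likelihoods at x = 1.18:
  p_1 = 0.157956
  p_2 = 0.255499
Odds = (0.65/0.35) × (0.255499/0.157956) = 1.85714 × 1.61753 ≈ 3.0040

3.0040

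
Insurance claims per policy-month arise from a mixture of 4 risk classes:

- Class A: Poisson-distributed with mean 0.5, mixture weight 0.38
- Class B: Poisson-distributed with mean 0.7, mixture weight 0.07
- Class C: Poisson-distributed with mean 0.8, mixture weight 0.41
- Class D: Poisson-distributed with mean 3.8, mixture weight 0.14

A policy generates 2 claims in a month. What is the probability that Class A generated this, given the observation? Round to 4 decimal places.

0.2423

Apply Bayes' rule: the posterior for each component is proportional to its prior times its likelihood at x.
Poisson probabilities:
  f_A = 0.0758163
  f_B = 0.121663
  f_C = 0.143785
  f_D = 0.161517
Unnormalised posteriors:
  π_A·f_A = 0.38 × 0.0758163 = 0.0288102
  π_B·f_B = 0.07 × 0.121663 = 0.00851644
  π_C·f_C = 0.41 × 0.143785 = 0.058952
  π_D·f_D = 0.14 × 0.161517 = 0.0226124
Evidence: 0.0288102 + 0.00851644 + 0.058952 + 0.0226124 = 0.118891
P(Class A | data) ≈ 0.2423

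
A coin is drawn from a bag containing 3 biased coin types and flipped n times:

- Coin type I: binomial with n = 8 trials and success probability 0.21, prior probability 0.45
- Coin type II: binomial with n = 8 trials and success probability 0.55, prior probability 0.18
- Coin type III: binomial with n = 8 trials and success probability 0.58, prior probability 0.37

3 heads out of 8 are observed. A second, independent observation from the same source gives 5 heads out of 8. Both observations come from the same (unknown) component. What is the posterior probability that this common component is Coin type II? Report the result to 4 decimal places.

P(component k | x) = w_k·f_k(x) / marginal(x), where marginal(x) = Σ_j w_j·f_j(x).
Since both observations come from the same component, the likelihood for component k is f_k(x₁)·f_k(x₂).
  p_I = [C(8,3)·0.21^3·0.79^5 = 56·0.009261·0.307706 = 0.159581] × [0.0112763] = 0.00179948
  p_II = [C(8,3)·0.55^3·0.45^5 = 56·0.166375·0.0184528 = 0.171925] × [0.256826] = 0.0441548
  p_III = [C(8,3)·0.58^3·0.42^5 = 56·0.195112·0.0130691 = 0.142797] × [0.272318] = 0.0388861
Prior × likelihood for each component:
  w_I·p_I = 0.45 × 0.00179948 = 0.000809766
  w_II·p_II = 0.18 × 0.0441548 = 0.00794786
  w_III·p_III = 0.37 × 0.0388861 = 0.0143879
Normaliser: 0.000809766 + 0.00794786 + 0.0143879 = 0.0231455
So the posterior for Coin type II is 0.00794786 / 0.0231455 ≈ 0.3434.

0.3434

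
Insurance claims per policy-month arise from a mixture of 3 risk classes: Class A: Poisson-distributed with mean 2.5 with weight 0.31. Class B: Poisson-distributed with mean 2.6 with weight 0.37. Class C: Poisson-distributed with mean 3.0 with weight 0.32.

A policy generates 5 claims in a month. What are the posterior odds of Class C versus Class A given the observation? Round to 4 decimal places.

1.5579

The posterior odds equal the prior odds times the likelihood ratio: (π_i/π_j)·(f_i(x)/f_j(x)).
Poisson probabilities:
  L_A = 0.0668009
  L_B = 0.0735394
  L_C = 0.100819
0.032262 / 0.0207083 ≈ 1.5579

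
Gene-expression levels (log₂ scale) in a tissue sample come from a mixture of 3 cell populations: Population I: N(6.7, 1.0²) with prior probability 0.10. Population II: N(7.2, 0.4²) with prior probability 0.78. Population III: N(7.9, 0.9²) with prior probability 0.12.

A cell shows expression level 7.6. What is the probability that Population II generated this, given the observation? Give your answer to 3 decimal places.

0.860

By Bayes' theorem, P(k | x) = w_k f_k(x) / Σ_j w_j f_j(x).
Normal densities:
  f_I = 0.266085
  f_II = 0.604927
  f_III = 0.419315
Weight by the priors:
  w_I·f_I = 0.10 × 0.266085 = 0.0266085
  w_II·f_II = 0.78 × 0.604927 = 0.471843
  w_III·f_III = 0.12 × 0.419315 = 0.0503178
Sum: 0.0266085 + 0.471843 + 0.0503178 = 0.548769
P(Population II | x) = 0.471843 / 0.548769 ≈ 0.860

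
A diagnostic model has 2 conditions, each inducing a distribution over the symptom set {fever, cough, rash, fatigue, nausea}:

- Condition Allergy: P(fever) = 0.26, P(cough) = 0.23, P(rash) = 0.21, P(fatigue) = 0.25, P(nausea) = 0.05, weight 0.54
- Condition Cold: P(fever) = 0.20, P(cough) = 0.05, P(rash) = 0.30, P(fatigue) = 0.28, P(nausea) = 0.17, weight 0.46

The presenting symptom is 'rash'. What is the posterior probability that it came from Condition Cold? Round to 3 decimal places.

0.549

P(component k | x) = w_k·f_k(x) / marginal(x), where marginal(x) = Σ_j w_j·f_j(x).
Component likelihoods at x = 'rash':
  p_Allergy = P(rash | comp) = 0.21
  p_Cold = P(rash | comp) = 0.30
Prior × likelihood for each component:
  w_Allergy·p_Allergy = 0.54 × 0.21 = 0.1134
  w_Cold·p_Cold = 0.46 × 0.3 = 0.138
Evidence: 0.1134 + 0.138 = 0.2514
Responsibility of Condition Cold: 0.138 / 0.2514 ≈ 0.549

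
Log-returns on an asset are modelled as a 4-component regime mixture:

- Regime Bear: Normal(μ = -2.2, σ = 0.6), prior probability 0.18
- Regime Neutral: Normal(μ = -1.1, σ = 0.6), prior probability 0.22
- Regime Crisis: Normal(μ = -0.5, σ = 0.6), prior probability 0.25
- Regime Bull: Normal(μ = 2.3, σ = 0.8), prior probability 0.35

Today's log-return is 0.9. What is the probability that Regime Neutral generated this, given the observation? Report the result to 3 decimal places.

Apply Bayes' rule: the posterior for each component is proportional to its prior times its likelihood at x.
Component likelihoods at x = 0.9:
  p_Bear = (1/(0.6·√(2π)))·exp(−(0.9−-2.2)²/(2·0.6²)) = 0.664904·exp(-13.34722) = 1.06202e-06
  p_Neutral = (1/(0.6·√(2π)))·exp(−(0.9−-1.1)²/(2·0.6²)) = 0.664904·exp(-5.55556) = 0.00257046
  p_Crisis = (1/(0.6·√(2π)))·exp(−(0.9−-0.5)²/(2·0.6²)) = 0.664904·exp(-2.72222) = 0.0437031
  p_Bull = (1/(0.8·√(2π)))·exp(−(0.9−2.3)²/(2·0.8²)) = 0.498678·exp(-1.53125) = 0.107847
Prior × likelihood for each component:
  P(Z=Bear)·p_Bear = 0.18 × 1.06202e-06 = 1.91164e-07
  P(Z=Neutral)·p_Neutral = 0.22 × 0.00257046 = 0.000565502
  P(Z=Crisis)·p_Crisis = 0.25 × 0.0437031 = 0.0109258
  P(Z=Bull)·p_Bull = 0.35 × 0.107847 = 0.0377463
Normaliser: 1.91164e-07 + 0.000565502 + 0.0109258 + 0.0377463 = 0.0492378
Responsibility of Regime Neutral: 0.000565502 / 0.0492378 ≈ 0.011

0.011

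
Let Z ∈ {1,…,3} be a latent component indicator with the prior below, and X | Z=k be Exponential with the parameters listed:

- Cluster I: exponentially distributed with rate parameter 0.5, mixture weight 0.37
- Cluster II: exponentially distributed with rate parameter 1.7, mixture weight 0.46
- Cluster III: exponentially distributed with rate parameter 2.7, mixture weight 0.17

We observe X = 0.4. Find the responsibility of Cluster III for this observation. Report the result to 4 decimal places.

P(component k | x) = w_k·f_k(x) / marginal(x), where marginal(x) = Σ_j w_j·f_j(x).
Evaluate each component's likelihood at the observed value:
  f_I = 0.5·e^(−0.5·0.4) = 0.5·e^(−0.2000) = 0.409365
  f_II = 1.7·e^(−1.7·0.4) = 1.7·e^(−0.6800) = 0.861249
  f_III = 2.7·e^(−2.7·0.4) = 2.7·e^(−1.0800) = 0.916908
Prior × likelihood for each component:
  w_I·f_I = 0.37 × 0.409365 = 0.151465
  w_II·f_II = 0.46 × 0.861249 = 0.396174
  w_III·f_III = 0.17 × 0.916908 = 0.155874
Normaliser: 0.151465 + 0.396174 + 0.155874 = 0.703514
So the posterior for Cluster III is 0.155874 / 0.703514 ≈ 0.2216.

0.2216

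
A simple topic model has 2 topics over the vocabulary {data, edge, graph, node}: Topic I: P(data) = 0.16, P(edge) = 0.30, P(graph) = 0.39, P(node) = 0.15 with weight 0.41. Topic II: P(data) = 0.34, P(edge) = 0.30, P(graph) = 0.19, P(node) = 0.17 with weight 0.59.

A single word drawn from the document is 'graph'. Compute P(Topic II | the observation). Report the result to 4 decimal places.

By Bayes' theorem, P(k | x) = π_k f_k(x) / Σ_j π_j f_j(x).
Component likelihoods at x = 'graph':
  L_I = 0.39
  L_II = 0.19
Multiply by the mixture weights:
  π_I·L_I = 0.41 × 0.39 = 0.1599
  π_II·L_II = 0.59 × 0.19 = 0.1121
Evidence: 0.1599 + 0.1121 = 0.272
P(Topic II | data) = 0.1121 / 0.272 ≈ 0.4121

0.4121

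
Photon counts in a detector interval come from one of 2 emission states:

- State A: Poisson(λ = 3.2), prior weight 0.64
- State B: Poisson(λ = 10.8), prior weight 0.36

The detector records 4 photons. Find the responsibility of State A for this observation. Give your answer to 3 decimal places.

The responsibility of component k is π_k f_k(x) divided by Σ_j π_j f_j(x).
Poisson probabilities:
  p_A = e^(−3.2)·3.2^4/4! = 0.178093
  p_B = e^(−10.8)·10.8^4/4! = 0.0115639
Weight by the priors:
  π_A·p_A = 0.64 × 0.178093 = 0.113979
  π_B·p_B = 0.36 × 0.0115639 = 0.00416299
Denominator: 0.113979 + 0.00416299 = 0.118142
Responsibility of State A: 0.113979 / 0.118142 ≈ 0.965

0.965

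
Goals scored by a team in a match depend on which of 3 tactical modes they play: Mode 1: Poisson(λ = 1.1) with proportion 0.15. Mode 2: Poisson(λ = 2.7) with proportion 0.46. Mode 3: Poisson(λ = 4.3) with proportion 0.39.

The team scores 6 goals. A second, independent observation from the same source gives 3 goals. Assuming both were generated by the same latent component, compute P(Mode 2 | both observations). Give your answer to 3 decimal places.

The responsibility of component k is π_k f_k(x) divided by Σ_j π_j f_j(x).
Since both observations come from the same component, the likelihood for component k is f_k(x₁)·f_k(x₂).
  p_1 = [e^(−1.1)·1.1^6/6! = 0.00081903] × [0.0738419] = 6.04787e-05
  p_2 = [e^(−2.7)·2.7^6/6! = 0.0361622] × [0.220468] = 0.0079726
  p_3 = [e^(−4.3)·4.3^6/6! = 0.119127] × [0.179799] = 0.021419
Prior × likelihood for each component:
  π_1·p_1 = 0.15 × 6.04787e-05 = 9.07181e-06
  π_2·p_2 = 0.46 × 0.0079726 = 0.0036674
  π_3·p_3 = 0.39 × 0.021419 = 0.00835342
Evidence: 9.07181e-06 + 0.0036674 + 0.00835342 = 0.0120299
P(Mode 2 | data) = 0.0036674 / 0.0120299 ≈ 0.305

0.305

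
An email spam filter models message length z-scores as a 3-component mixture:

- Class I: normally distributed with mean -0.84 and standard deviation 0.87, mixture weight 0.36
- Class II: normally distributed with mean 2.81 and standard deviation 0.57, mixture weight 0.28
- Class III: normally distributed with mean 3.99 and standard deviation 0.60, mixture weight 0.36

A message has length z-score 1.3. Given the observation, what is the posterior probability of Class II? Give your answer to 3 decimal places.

The responsibility of component k is w_k f_k(x) divided by Σ_j w_j f_j(x).
Component likelihoods at x = 1.3:
  p_I = 0.0222612
  p_II = 0.0209473
  p_III = 2.87104e-05
Prior × likelihood for each component:
  w_I·p_I = 0.36 × 0.0222612 = 0.00801402
  w_II·p_II = 0.28 × 0.0209473 = 0.00586524
  w_III·p_III = 0.36 × 2.87104e-05 = 1.03357e-05
Normaliser: 0.00801402 + 0.00586524 + 1.03357e-05 = 0.0138896
P(Class II | 1.3) ≈ 0.422

0.422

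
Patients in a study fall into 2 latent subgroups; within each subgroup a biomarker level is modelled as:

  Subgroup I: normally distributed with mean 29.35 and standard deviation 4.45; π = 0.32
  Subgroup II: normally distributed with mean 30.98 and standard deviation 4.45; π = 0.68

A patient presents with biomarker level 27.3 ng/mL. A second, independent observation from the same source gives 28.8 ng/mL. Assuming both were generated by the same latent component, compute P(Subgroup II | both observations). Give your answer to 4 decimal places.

0.6000

Posterior ∝ prior × likelihood, so P(k | x) ∝ P(Z=k) f_k(x); normalise over all components.
Since both observations come from the same component, the likelihood for component k is f_k(x₁)·f_k(x₂).
  p_I = [(1/(4.45·√(2π)))·exp(−(27.3−29.35)²/(2·4.45²)) = 0.089650·exp(-0.10611) = 0.0806245] × [0.0889678] = 0.00717298
  p_II = [(1/(4.45·√(2π)))·exp(−(27.3−30.98)²/(2·4.45²)) = 0.089650·exp(-0.34194) = 0.0636867] × [0.0795128] = 0.00506391
Multiply by the mixture weights:
  P(Z=I)·p_I = 0.32 × 0.00717298 = 0.00229535
  P(Z=II)·p_II = 0.68 × 0.00506391 = 0.00344346
Marginal: 0.00229535 + 0.00344346 = 0.00573881
P(Subgroup II | x₁,x₂) ≈ 0.6000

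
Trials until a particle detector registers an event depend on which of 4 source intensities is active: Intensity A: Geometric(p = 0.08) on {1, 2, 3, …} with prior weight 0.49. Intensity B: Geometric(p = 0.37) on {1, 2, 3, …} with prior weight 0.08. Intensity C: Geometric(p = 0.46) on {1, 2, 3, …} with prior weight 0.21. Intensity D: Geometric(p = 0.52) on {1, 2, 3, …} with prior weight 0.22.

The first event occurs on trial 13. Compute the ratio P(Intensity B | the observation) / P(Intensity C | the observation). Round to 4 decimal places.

1.9484

Since P(k|x) ∝ π_k f_k(x), the posterior odds are π_i f_i(x) / (π_j f_j(x)).
Evaluate each component's likelihood at the observed value:
  f_A = 0.0294133
  f_B = 0.0014464
  f_C = 0.000282802
  f_D = 7.77854e-05
Posterior odds = (π_B·f_B) / (π_C·f_C) = (0.08·0.0014464) / (0.21·0.000282802) = 0.000115712 / 5.93885e-05 ≈ 1.9484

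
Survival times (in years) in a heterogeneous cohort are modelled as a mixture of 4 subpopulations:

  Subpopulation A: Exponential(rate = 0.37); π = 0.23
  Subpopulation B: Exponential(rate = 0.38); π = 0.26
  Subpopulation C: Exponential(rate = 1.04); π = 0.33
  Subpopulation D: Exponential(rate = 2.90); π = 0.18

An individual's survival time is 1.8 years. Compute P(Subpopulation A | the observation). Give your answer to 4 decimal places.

P(component k | x) = w_k·f_k(x) / marginal(x), where marginal(x) = Σ_j w_j·f_j(x).
Exponential densities:
  L_A = 0.37·e^(−0.37·1.8) = 0.37·e^(−0.6660) = 0.190091
  L_B = 0.38·e^(−0.38·1.8) = 0.38·e^(−0.6840) = 0.191746
  L_C = 1.04·e^(−1.04·1.8) = 1.04·e^(−1.8720) = 0.159968
  L_D = 2.90·e^(−2.90·1.8) = 2.90·e^(−5.2200) = 0.0156813
Prior × likelihood for each component:
  w_A·L_A = 0.23 × 0.190091 = 0.0437209
  w_B·L_B = 0.26 × 0.191746 = 0.0498539
  w_C·L_C = 0.33 × 0.159968 = 0.0527896
  w_D·L_D = 0.18 × 0.0156813 = 0.00282263
Sum: 0.0437209 + 0.0498539 + 0.0527896 + 0.00282263 = 0.149187
Responsibility of Subpopulation A: 0.0437209 / 0.149187 ≈ 0.2931

0.2931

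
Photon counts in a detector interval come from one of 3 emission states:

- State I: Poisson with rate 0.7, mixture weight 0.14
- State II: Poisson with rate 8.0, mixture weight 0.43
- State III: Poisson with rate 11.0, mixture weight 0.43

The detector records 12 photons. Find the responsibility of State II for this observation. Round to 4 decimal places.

0.3055

Apply Bayes' rule: the posterior for each component is proportional to its prior times its likelihood at x.
Evaluate each component's likelihood at the observed value:
  f_I = 1.43494e-11
  f_II = 0.0481268
  f_III = 0.10943
Unnormalised posteriors:
  P(Z=I)·f_I = 0.14 × 1.43494e-11 = 2.00891e-12
  P(Z=II)·f_II = 0.43 × 0.0481268 = 0.0206945
  P(Z=III)·f_III = 0.43 × 0.10943 = 0.0470549
Denominator: 2.00891e-12 + 0.0206945 + 0.0470549 = 0.0677494
So the posterior for State II is 0.0206945 / 0.0677494 ≈ 0.3055.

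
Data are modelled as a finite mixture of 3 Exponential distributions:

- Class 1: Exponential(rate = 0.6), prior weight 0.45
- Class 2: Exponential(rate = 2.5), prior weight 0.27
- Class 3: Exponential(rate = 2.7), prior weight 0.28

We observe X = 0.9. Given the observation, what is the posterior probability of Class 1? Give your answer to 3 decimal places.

Posterior ∝ prior × likelihood, so P(k | x) ∝ π_k f_k(x); normalise over all components.
Exponential densities:
  p_1 = 0.349649
  p_2 = 0.263498
  p_3 = 0.237699
Unnormalised posteriors:
  π_1·p_1 = 0.45 × 0.349649 = 0.157342
  π_2·p_2 = 0.27 × 0.263498 = 0.0711445
  π_3·p_3 = 0.28 × 0.237699 = 0.0665558
Evidence: 0.157342 + 0.0711445 + 0.0665558 = 0.295042
P(Class 1 | x) ≈ 0.533

0.533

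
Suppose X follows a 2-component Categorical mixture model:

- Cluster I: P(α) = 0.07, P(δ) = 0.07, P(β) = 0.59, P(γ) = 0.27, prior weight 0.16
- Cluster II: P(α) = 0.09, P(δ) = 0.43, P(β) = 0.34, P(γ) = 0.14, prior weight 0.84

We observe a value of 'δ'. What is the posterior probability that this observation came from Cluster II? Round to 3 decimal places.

0.970

By Bayes' theorem, P(k | x) = π_k f_k(x) / Σ_j π_j f_j(x).
Component likelihoods at x = 'δ':
  f_I = P(δ | comp) = 0.07
  f_II = P(δ | comp) = 0.43
Multiply by the mixture weights:
  π_I·f_I = 0.16 × 0.07 = 0.0112
  π_II·f_II = 0.84 × 0.43 = 0.3612
Marginal: 0.0112 + 0.3612 = 0.3724
Responsibility of Cluster II: 0.3612 / 0.3724 ≈ 0.970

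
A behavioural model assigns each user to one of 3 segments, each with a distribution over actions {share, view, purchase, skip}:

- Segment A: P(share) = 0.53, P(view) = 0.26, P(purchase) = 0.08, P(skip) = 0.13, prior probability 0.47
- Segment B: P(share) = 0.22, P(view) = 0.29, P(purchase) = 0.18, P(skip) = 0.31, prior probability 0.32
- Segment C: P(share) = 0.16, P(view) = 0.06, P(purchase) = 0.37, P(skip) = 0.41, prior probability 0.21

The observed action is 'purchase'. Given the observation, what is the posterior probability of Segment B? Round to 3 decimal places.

0.333

P(component k | x) = π_k·f_k(x) / marginal(x), where marginal(x) = Σ_j π_j·f_j(x).
Component likelihoods at x = 'purchase':
  p_A = P(purchase | comp) = 0.08
  p_B = P(purchase | comp) = 0.18
  p_C = P(purchase | comp) = 0.37
Weight by the priors:
  π_A·p_A = 0.47 × 0.08 = 0.0376
  π_B·p_B = 0.32 × 0.18 = 0.0576
  π_C·p_C = 0.21 × 0.37 = 0.0777
Denominator: 0.0376 + 0.0576 + 0.0777 = 0.1729
Responsibility of Segment B: 0.0576 / 0.1729 ≈ 0.333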